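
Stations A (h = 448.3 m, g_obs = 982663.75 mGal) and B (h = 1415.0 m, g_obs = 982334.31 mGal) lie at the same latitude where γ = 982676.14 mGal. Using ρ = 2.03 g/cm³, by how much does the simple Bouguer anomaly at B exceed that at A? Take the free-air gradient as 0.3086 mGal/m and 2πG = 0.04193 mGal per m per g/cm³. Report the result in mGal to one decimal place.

-113.4

Δg_SB(A) = 982663.75 − 982676.14 + 0.3086×448.3 − 0.04193×2.03×448.3 = 87.80 mGal
Δg_SB(B) = 982334.31 − 982676.14 + 0.3086×1415.0 − 0.04193×2.03×1415.0 = -25.60 mGal
Difference = -25.60 − (87.80) = -113.40 mGal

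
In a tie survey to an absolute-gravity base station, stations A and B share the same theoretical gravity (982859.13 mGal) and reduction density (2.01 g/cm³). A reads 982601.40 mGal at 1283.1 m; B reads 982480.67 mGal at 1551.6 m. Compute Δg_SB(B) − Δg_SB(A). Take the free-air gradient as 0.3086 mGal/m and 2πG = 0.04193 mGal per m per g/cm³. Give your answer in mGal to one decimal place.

-60.5

Δg_SB(A) = 982601.40 − 982859.13 + 0.3086×1283.1 − 0.04193×2.01×1283.1 = 30.10 mGal
Δg_SB(B) = 982480.67 − 982859.13 + 0.3086×1551.6 − 0.04193×2.01×1551.6 = -30.40 mGal
Difference = -30.40 − (30.10) = -60.50 mGal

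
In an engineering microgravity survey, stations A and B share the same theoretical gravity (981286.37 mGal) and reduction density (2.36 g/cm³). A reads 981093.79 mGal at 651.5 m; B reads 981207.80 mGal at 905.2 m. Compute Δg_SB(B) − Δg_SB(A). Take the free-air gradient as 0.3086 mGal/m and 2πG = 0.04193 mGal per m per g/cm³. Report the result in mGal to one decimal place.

Δg_SB(A) = 981093.79 − 981286.37 + 0.3086×651.5 − 0.04193×2.36×651.5 = -56.00 mGal
Δg_SB(B) = 981207.80 − 981286.37 + 0.3086×905.2 − 0.04193×2.36×905.2 = 111.20 mGal
Difference = 111.20 − (-56.00) = 167.20 mGal

167.2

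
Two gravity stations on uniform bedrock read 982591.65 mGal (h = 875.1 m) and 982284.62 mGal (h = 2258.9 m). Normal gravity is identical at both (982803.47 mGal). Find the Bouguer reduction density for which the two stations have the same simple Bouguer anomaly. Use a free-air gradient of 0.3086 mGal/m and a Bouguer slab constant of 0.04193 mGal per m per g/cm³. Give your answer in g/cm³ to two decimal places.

2.07

Δg_obs = 982284.62 − 982591.65 = -307.03 mGal over Δh = 2258.9 − 875.1 = 1383.8 m
Equal Bouguer anomalies ⇒ Δg_obs + (0.3086 − 0.04193ρ)·Δh = 0
0.3086 − 0.04193ρ = −Δg_obs/Δh = 0.22187
ρ = (0.3086 − 0.22187) / 0.04193 = 2.07 g/cm³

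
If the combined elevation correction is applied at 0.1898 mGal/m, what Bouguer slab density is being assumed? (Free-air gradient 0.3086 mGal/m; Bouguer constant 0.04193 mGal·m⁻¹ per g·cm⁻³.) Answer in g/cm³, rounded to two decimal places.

2.83

0.1898 = 0.3086 − 0.04193 × ρ
ρ = (0.3086 − 0.1898) / 0.04193 = 2.83 g/cm³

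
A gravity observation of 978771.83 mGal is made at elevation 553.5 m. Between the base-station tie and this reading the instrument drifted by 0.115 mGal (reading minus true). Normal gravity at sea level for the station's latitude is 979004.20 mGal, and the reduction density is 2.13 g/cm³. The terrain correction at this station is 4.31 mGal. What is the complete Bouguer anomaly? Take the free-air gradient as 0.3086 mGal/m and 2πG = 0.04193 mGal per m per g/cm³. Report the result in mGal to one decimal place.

Drift-corrected reading = 978771.83 − (0.115) = 978771.715 mGal
Free-air correction = 0.3086 × 553.5 = 170.81 mGal
Free-air anomaly = 978771.715 − 979004.20 + (170.81) = -61.675 mGal
Bouguer slab correction = 0.04193 × 2.13 × 553.5 = 49.43 mGal
Simple Bouguer anomaly = -61.675 − (49.43) = -111.105 mGal
Complete Bouguer anomaly = -111.105 + 4.31 = -106.795 mGal

-106.8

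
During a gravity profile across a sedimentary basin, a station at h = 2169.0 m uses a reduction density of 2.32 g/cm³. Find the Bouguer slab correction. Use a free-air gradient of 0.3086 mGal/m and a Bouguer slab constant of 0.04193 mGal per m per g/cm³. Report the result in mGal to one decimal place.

211.0

Bouguer slab correction = 0.04193 × 2.32 × 2169.0 = 211.0 mGal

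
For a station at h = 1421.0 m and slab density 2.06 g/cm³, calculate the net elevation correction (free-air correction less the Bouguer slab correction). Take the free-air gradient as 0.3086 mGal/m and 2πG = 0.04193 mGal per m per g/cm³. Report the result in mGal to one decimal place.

315.8

Combined gradient = 0.3086 − 0.04193 × 2.06 = 0.2222242 mGal/m
Combined elevation correction = 0.2222242 × 1421.0 = 315.8 mGal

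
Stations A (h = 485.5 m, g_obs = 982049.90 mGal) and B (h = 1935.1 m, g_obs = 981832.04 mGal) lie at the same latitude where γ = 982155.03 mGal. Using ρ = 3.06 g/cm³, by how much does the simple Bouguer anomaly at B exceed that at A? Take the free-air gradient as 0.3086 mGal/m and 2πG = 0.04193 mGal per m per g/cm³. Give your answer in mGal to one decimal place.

Δg_SB(A) = 982049.90 − 982155.03 + 0.3086×485.5 − 0.04193×3.06×485.5 = -17.60 mGal
Δg_SB(B) = 981832.04 − 982155.03 + 0.3086×1935.1 − 0.04193×3.06×1935.1 = 25.90 mGal
Difference = 25.90 − (-17.60) = 43.50 mGal

43.5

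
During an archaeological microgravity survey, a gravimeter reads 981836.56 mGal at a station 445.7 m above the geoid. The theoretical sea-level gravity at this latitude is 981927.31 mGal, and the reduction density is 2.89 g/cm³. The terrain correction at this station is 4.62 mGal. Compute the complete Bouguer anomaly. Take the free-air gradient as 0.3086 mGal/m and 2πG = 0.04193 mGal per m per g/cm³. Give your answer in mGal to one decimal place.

-2.6

Free-air correction = 0.3086 × 445.7 = 137.54 mGal
Free-air anomaly = 981836.56 − 981927.31 + (137.54) = 46.79 mGal
Bouguer slab correction = 0.04193 × 2.89 × 445.7 = 54.01 mGal
Simple Bouguer anomaly = 46.79 − (54.01) = -7.22 mGal
Complete Bouguer anomaly = -7.22 + 4.62 = -2.60 mGal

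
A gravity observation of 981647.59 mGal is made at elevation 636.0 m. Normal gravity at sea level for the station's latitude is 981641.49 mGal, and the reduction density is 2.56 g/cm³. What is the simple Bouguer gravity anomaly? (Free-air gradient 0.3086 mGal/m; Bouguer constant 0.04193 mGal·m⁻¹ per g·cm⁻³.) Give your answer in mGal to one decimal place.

134.1

Free-air correction = 0.3086 × 636.0 = 196.27 mGal
Free-air anomaly = 981647.59 − 981641.49 + (196.27) = 202.37 mGal
Bouguer slab correction = 0.04193 × 2.56 × 636.0 = 68.27 mGal
Simple Bouguer anomaly = 202.37 − (68.27) = 134.10 mGal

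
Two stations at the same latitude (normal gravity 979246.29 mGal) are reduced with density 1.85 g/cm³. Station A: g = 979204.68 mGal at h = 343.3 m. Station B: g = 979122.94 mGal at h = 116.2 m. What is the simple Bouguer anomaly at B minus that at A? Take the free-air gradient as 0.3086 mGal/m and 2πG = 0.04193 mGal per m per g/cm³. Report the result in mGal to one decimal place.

-134.2

Δg_SB(A) = 979204.68 − 979246.29 + 0.3086×343.3 − 0.04193×1.85×343.3 = 37.70 mGal
Δg_SB(B) = 979122.94 − 979246.29 + 0.3086×116.2 − 0.04193×1.85×116.2 = -96.50 mGal
Difference = -96.50 − (37.70) = -134.20 mGal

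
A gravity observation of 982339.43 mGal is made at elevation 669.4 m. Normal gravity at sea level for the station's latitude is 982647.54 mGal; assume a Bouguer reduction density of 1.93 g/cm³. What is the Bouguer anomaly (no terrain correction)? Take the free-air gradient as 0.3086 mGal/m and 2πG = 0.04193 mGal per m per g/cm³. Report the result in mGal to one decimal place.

-155.7

Free-air correction = 0.3086 × 669.4 = 206.58 mGal
Free-air anomaly = 982339.43 − 982647.54 + (206.58) = -101.53 mGal
Bouguer slab correction = 0.04193 × 1.93 × 669.4 = 54.17 mGal
Simple Bouguer anomaly = -101.53 − (54.17) = -155.70 mGal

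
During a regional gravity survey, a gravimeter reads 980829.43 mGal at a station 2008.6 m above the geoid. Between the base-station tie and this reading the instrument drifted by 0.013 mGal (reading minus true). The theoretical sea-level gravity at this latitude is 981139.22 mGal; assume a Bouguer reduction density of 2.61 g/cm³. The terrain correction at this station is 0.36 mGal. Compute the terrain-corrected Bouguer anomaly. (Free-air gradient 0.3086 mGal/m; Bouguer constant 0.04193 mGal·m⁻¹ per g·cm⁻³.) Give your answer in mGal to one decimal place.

90.6

Drift-corrected reading = 980829.43 − (0.013) = 980829.417 mGal
Free-air correction = 0.3086 × 2008.6 = 619.85 mGal
Free-air anomaly = 980829.417 − 981139.22 + (619.85) = 310.047 mGal
Bouguer slab correction = 0.04193 × 2.61 × 2008.6 = 219.82 mGal
Simple Bouguer anomaly = 310.047 − (219.82) = 90.227 mGal
Complete Bouguer anomaly = 90.227 + 0.36 = 90.587 mGal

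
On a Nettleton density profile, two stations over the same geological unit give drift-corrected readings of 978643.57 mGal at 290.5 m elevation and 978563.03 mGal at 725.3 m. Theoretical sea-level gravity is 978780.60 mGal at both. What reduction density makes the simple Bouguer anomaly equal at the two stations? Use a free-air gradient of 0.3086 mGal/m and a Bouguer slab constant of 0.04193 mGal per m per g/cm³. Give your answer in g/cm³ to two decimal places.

Δg_obs = 978563.03 − 978643.57 = -80.54 mGal over Δh = 725.3 − 290.5 = 434.8 m
Equal Bouguer anomalies ⇒ Δg_obs + (0.3086 − 0.04193ρ)·Δh = 0
0.3086 − 0.04193ρ = −Δg_obs/Δh = 0.18523
ρ = (0.3086 − 0.18523) / 0.04193 = 2.94 g/cm³

2.94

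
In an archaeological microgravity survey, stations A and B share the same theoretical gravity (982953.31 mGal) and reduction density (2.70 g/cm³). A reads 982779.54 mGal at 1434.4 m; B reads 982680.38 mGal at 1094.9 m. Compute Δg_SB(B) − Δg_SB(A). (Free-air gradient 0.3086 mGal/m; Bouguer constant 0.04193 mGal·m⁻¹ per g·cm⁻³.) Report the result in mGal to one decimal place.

Δg_SB(A) = 982779.54 − 982953.31 + 0.3086×1434.4 − 0.04193×2.70×1434.4 = 106.50 mGal
Δg_SB(B) = 982680.38 − 982953.31 + 0.3086×1094.9 − 0.04193×2.70×1094.9 = -59.00 mGal
Difference = -59.00 − (106.50) = -165.50 mGal

-165.5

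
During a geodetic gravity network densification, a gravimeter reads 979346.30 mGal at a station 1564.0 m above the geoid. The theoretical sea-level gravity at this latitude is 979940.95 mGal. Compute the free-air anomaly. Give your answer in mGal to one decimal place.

Free-air correction = 0.3086 × 1564.0 = 482.65 mGal
Free-air anomaly = 979346.30 − 979940.95 + (482.65) = -112.00 mGal

-112.0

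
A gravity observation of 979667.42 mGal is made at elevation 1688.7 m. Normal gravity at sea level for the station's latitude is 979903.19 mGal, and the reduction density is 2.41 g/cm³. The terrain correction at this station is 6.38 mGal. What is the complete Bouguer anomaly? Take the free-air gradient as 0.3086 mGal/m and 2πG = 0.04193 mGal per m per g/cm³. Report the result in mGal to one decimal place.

121.1

Free-air correction = 0.3086 × 1688.7 = 521.13 mGal
Free-air anomaly = 979667.42 − 979903.19 + (521.13) = 285.36 mGal
Bouguer slab correction = 0.04193 × 2.41 × 1688.7 = 170.65 mGal
Simple Bouguer anomaly = 285.36 − (170.65) = 114.71 mGal
Complete Bouguer anomaly = 114.71 + 6.38 = 121.09 mGal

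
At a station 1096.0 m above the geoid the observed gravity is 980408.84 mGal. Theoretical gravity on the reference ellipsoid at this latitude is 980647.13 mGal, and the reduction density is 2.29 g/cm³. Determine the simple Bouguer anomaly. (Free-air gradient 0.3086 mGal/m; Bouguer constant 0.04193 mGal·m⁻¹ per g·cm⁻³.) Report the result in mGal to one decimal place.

Free-air correction = 0.3086 × 1096.0 = 338.23 mGal
Free-air anomaly = 980408.84 − 980647.13 + (338.23) = 99.94 mGal
Bouguer slab correction = 0.04193 × 2.29 × 1096.0 = 105.24 mGal
Simple Bouguer anomaly = 99.94 − (105.24) = -5.30 mGal

-5.3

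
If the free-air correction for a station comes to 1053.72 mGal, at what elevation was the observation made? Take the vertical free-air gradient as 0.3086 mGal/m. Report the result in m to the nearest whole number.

3415

h = 1053.72 / 0.3086 = 3414.52 m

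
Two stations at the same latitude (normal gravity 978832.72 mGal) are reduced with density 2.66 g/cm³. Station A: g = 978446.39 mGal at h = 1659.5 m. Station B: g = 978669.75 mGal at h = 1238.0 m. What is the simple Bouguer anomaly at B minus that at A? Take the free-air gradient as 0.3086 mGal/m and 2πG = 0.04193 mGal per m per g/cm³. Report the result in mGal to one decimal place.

140.3

Δg_SB(A) = 978446.39 − 978832.72 + 0.3086×1659.5 − 0.04193×2.66×1659.5 = -59.30 mGal
Δg_SB(B) = 978669.75 − 978832.72 + 0.3086×1238.0 − 0.04193×2.66×1238.0 = 81.00 mGal
Difference = 81.00 − (-59.30) = 140.30 mGal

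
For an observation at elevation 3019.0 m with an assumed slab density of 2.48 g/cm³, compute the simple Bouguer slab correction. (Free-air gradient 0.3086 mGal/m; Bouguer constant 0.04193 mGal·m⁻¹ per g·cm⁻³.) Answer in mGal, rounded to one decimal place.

313.9

Bouguer slab correction = 0.04193 × 2.48 × 3019.0 = 313.9 mGal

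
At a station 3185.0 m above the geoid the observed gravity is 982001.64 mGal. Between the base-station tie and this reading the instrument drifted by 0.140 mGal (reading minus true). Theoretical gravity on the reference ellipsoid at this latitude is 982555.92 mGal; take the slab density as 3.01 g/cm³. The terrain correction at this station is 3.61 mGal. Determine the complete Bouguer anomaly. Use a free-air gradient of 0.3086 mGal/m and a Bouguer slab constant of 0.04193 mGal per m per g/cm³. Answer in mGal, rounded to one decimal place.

Drift-corrected reading = 982001.64 − (0.140) = 982001.500 mGal
Free-air correction = 0.3086 × 3185.0 = 982.89 mGal
Free-air anomaly = 982001.500 − 982555.92 + (982.89) = 428.470 mGal
Bouguer slab correction = 0.04193 × 3.01 × 3185.0 = 401.98 mGal
Simple Bouguer anomaly = 428.470 − (401.98) = 26.490 mGal
Complete Bouguer anomaly = 26.490 + 3.61 = 30.100 mGal

30.1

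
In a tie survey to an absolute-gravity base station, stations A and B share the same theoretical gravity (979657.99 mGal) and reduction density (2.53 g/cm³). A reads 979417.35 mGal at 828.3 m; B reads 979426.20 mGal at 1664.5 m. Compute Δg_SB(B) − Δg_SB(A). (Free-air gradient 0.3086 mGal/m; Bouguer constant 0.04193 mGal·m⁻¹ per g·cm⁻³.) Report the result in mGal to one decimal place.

178.2

Δg_SB(A) = 979417.35 − 979657.99 + 0.3086×828.3 − 0.04193×2.53×828.3 = -72.90 mGal
Δg_SB(B) = 979426.20 − 979657.99 + 0.3086×1664.5 − 0.04193×2.53×1664.5 = 105.30 mGal
Difference = 105.30 − (-72.90) = 178.20 mGal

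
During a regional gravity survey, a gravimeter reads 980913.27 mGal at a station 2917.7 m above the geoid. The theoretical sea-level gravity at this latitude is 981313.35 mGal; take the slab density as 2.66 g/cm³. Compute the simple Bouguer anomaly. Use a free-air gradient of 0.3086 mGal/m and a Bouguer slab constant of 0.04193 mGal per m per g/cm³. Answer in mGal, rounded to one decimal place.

Free-air correction = 0.3086 × 2917.7 = 900.40 mGal
Free-air anomaly = 980913.27 − 981313.35 + (900.40) = 500.32 mGal
Bouguer slab correction = 0.04193 × 2.66 × 2917.7 = 325.42 mGal
Simple Bouguer anomaly = 500.32 − (325.42) = 174.90 mGal

174.9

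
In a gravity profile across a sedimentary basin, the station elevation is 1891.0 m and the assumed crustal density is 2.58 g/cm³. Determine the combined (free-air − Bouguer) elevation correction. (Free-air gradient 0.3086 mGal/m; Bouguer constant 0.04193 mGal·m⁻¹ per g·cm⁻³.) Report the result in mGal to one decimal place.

379.0

Combined gradient = 0.3086 − 0.04193 × 2.58 = 0.2004206 mGal/m
Combined elevation correction = 0.2004206 × 1891.0 = 379.0 mGal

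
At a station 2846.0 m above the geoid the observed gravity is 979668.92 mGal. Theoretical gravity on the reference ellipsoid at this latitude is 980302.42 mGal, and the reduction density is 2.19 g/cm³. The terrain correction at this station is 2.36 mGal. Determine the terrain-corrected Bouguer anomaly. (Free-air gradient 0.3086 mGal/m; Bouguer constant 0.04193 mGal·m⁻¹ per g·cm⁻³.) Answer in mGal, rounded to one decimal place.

-14.2

Free-air correction = 0.3086 × 2846.0 = 878.28 mGal
Free-air anomaly = 979668.92 − 980302.42 + (878.28) = 244.78 mGal
Bouguer slab correction = 0.04193 × 2.19 × 2846.0 = 261.34 mGal
Simple Bouguer anomaly = 244.78 − (261.34) = -16.56 mGal
Complete Bouguer anomaly = -16.56 + 2.36 = -14.20 mGal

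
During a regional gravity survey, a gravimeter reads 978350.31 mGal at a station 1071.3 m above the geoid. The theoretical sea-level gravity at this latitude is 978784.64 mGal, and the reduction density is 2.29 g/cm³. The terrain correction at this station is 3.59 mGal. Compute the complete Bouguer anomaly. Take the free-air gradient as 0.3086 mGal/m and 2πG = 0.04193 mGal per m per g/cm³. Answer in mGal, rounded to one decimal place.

Free-air correction = 0.3086 × 1071.3 = 330.60 mGal
Free-air anomaly = 978350.31 − 978784.64 + (330.60) = -103.73 mGal
Bouguer slab correction = 0.04193 × 2.29 × 1071.3 = 102.87 mGal
Simple Bouguer anomaly = -103.73 − (102.87) = -206.60 mGal
Complete Bouguer anomaly = -206.60 + 3.59 = -203.01 mGal

-203.0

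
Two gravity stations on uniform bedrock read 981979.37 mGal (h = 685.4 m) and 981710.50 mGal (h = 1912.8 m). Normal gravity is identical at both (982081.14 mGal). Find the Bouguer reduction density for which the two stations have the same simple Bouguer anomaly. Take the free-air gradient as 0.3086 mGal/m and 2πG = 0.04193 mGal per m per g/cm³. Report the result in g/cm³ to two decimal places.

2.14

Δg_obs = 981710.50 − 981979.37 = -268.87 mGal over Δh = 1912.8 − 685.4 = 1227.4 m
Equal Bouguer anomalies ⇒ Δg_obs + (0.3086 − 0.04193ρ)·Δh = 0
0.3086 − 0.04193ρ = −Δg_obs/Δh = 0.21906
ρ = (0.3086 − 0.21906) / 0.04193 = 2.14 g/cm³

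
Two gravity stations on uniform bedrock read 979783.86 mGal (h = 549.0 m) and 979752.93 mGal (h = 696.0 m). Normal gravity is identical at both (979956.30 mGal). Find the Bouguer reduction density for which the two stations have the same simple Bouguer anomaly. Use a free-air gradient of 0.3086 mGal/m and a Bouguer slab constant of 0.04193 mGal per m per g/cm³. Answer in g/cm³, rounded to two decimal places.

Δg_obs = 979752.93 − 979783.86 = -30.93 mGal over Δh = 696.0 − 549.0 = 147.0 m
Equal Bouguer anomalies ⇒ Δg_obs + (0.3086 − 0.04193ρ)·Δh = 0
0.3086 − 0.04193ρ = −Δg_obs/Δh = 0.21041
ρ = (0.3086 − 0.21041) / 0.04193 = 2.34 g/cm³

2.34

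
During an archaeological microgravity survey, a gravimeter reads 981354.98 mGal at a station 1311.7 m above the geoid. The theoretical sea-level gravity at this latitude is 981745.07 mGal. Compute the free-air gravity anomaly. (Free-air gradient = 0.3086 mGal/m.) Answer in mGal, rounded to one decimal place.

14.7

Free-air correction = 0.3086 × 1311.7 = 404.79 mGal
Free-air anomaly = 981354.98 − 981745.07 + (404.79) = 14.70 mGal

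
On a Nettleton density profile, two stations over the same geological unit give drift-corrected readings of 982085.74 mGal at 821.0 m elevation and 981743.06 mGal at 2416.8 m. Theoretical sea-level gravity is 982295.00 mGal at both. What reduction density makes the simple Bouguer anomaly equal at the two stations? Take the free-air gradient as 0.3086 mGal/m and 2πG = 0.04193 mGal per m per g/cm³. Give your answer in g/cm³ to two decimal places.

Δg_obs = 981743.06 − 982085.74 = -342.68 mGal over Δh = 2416.8 − 821.0 = 1595.8 m
Equal Bouguer anomalies ⇒ Δg_obs + (0.3086 − 0.04193ρ)·Δh = 0
0.3086 − 0.04193ρ = −Δg_obs/Δh = 0.21474
ρ = (0.3086 − 0.21474) / 0.04193 = 2.24 g/cm³

2.24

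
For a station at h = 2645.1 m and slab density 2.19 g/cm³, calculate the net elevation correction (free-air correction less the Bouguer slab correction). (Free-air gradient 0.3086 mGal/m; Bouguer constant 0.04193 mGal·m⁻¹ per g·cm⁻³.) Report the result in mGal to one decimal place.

573.4

Combined gradient = 0.3086 − 0.04193 × 2.19 = 0.2167733 mGal/m
Combined elevation correction = 0.2167733 × 2645.1 = 573.4 mGal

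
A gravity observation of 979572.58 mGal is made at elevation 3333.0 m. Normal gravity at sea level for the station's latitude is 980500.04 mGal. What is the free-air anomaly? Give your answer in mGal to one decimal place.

Free-air correction = 0.3086 × 3333.0 = 1028.56 mGal
Free-air anomaly = 979572.58 − 980500.04 + (1028.56) = 101.10 mGal

101.1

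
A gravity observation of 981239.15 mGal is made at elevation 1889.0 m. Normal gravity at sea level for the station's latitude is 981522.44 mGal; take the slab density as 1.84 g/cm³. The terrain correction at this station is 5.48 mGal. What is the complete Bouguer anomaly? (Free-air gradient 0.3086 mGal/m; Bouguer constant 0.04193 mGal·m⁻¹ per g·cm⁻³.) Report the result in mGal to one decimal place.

Free-air correction = 0.3086 × 1889.0 = 582.95 mGal
Free-air anomaly = 981239.15 − 981522.44 + (582.95) = 299.66 mGal
Bouguer slab correction = 0.04193 × 1.84 × 1889.0 = 145.74 mGal
Simple Bouguer anomaly = 299.66 − (145.74) = 153.92 mGal
Complete Bouguer anomaly = 153.92 + 5.48 = 159.40 mGal

159.4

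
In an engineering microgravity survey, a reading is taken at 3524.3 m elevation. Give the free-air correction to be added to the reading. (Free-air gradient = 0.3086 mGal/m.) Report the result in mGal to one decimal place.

Free-air correction = 0.3086 × 3524.3 = 1087.6 mGal

1087.6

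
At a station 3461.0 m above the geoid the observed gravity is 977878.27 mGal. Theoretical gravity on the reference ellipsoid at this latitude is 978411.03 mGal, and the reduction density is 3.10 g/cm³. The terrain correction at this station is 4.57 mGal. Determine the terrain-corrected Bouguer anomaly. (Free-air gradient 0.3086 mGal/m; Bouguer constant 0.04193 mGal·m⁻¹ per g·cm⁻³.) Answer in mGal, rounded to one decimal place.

90.0

Free-air correction = 0.3086 × 3461.0 = 1068.06 mGal
Free-air anomaly = 977878.27 − 978411.03 + (1068.06) = 535.30 mGal
Bouguer slab correction = 0.04193 × 3.10 × 3461.0 = 449.87 mGal
Simple Bouguer anomaly = 535.30 − (449.87) = 85.43 mGal
Complete Bouguer anomaly = 85.43 + 4.57 = 90.00 mGal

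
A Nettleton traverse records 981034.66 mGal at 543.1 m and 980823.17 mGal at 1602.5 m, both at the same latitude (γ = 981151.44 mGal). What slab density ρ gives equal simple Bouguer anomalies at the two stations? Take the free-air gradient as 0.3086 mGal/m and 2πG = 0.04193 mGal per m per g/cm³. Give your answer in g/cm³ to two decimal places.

Δg_obs = 980823.17 − 981034.66 = -211.49 mGal over Δh = 1602.5 − 543.1 = 1059.4 m
Equal Bouguer anomalies ⇒ Δg_obs + (0.3086 − 0.04193ρ)·Δh = 0
0.3086 − 0.04193ρ = −Δg_obs/Δh = 0.19963
ρ = (0.3086 − 0.19963) / 0.04193 = 2.60 g/cm³

2.60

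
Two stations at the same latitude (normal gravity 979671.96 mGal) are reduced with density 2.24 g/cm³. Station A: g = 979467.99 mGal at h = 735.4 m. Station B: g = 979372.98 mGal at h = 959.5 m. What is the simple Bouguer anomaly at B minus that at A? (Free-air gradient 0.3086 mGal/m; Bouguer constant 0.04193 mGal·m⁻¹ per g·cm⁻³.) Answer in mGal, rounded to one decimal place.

-46.9

Δg_SB(A) = 979467.99 − 979671.96 + 0.3086×735.4 − 0.04193×2.24×735.4 = -46.10 mGal
Δg_SB(B) = 979372.98 − 979671.96 + 0.3086×959.5 − 0.04193×2.24×959.5 = -93.00 mGal
Difference = -93.00 − (-46.10) = -46.90 mGal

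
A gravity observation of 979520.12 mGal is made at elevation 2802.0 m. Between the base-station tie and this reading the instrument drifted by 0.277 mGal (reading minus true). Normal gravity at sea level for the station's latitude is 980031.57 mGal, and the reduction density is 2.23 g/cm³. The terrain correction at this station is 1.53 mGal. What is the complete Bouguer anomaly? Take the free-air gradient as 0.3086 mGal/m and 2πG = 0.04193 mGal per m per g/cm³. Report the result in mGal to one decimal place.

Drift-corrected reading = 979520.12 − (0.277) = 979519.843 mGal
Free-air correction = 0.3086 × 2802.0 = 864.70 mGal
Free-air anomaly = 979519.843 − 980031.57 + (864.70) = 352.973 mGal
Bouguer slab correction = 0.04193 × 2.23 × 2802.0 = 262.00 mGal
Simple Bouguer anomaly = 352.973 − (262.00) = 90.973 mGal
Complete Bouguer anomaly = 90.973 + 1.53 = 92.503 mGal

92.5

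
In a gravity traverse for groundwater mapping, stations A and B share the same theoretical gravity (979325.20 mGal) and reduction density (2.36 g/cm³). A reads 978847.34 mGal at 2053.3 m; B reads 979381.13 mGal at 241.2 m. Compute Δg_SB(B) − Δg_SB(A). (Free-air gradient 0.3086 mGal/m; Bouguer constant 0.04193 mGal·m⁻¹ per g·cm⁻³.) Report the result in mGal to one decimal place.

153.9

Δg_SB(A) = 978847.34 − 979325.20 + 0.3086×2053.3 − 0.04193×2.36×2053.3 = -47.40 mGal
Δg_SB(B) = 979381.13 − 979325.20 + 0.3086×241.2 − 0.04193×2.36×241.2 = 106.50 mGal
Difference = 106.50 − (-47.40) = 153.90 mGal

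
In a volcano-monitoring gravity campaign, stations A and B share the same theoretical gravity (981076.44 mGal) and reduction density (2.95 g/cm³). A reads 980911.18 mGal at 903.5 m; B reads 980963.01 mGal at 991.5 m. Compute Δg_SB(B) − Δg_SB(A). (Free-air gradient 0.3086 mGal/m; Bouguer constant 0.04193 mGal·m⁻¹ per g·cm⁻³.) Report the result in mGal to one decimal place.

Δg_SB(A) = 980911.18 − 981076.44 + 0.3086×903.5 − 0.04193×2.95×903.5 = 1.80 mGal
Δg_SB(B) = 980963.01 − 981076.44 + 0.3086×991.5 − 0.04193×2.95×991.5 = 69.90 mGal
Difference = 69.90 − (1.80) = 68.10 mGal

68.1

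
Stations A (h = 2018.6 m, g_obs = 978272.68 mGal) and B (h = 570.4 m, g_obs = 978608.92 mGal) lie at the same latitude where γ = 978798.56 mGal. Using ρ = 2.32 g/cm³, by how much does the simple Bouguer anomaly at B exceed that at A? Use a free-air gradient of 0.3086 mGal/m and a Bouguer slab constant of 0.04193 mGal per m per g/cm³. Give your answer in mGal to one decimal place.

30.2

Δg_SB(A) = 978272.68 − 978798.56 + 0.3086×2018.6 − 0.04193×2.32×2018.6 = -99.30 mGal
Δg_SB(B) = 978608.92 − 978798.56 + 0.3086×570.4 − 0.04193×2.32×570.4 = -69.10 mGal
Difference = -69.10 − (-99.30) = 30.20 mGal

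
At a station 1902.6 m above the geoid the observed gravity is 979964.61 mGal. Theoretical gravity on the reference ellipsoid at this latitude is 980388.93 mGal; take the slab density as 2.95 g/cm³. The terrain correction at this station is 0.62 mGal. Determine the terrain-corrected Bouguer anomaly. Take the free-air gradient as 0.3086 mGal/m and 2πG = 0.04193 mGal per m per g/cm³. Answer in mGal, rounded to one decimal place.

Free-air correction = 0.3086 × 1902.6 = 587.14 mGal
Free-air anomaly = 979964.61 − 980388.93 + (587.14) = 162.82 mGal
Bouguer slab correction = 0.04193 × 2.95 × 1902.6 = 235.34 mGal
Simple Bouguer anomaly = 162.82 − (235.34) = -72.52 mGal
Complete Bouguer anomaly = -72.52 + 0.62 = -71.90 mGal

-71.9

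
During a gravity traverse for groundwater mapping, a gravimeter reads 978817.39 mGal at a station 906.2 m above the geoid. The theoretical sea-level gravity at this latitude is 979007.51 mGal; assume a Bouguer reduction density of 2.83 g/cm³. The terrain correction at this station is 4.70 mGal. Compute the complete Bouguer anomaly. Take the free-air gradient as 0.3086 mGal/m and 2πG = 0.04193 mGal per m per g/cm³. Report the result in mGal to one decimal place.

-13.3

Free-air correction = 0.3086 × 906.2 = 279.65 mGal
Free-air anomaly = 978817.39 − 979007.51 + (279.65) = 89.53 mGal
Bouguer slab correction = 0.04193 × 2.83 × 906.2 = 107.53 mGal
Simple Bouguer anomaly = 89.53 − (107.53) = -18.00 mGal
Complete Bouguer anomaly = -18.00 + 4.70 = -13.30 mGal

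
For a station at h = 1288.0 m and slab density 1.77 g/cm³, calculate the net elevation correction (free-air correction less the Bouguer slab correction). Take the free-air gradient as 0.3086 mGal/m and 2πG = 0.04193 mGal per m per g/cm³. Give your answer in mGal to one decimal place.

301.9

Combined gradient = 0.3086 − 0.04193 × 1.77 = 0.2343839 mGal/m
Combined elevation correction = 0.2343839 × 1288.0 = 301.9 mGal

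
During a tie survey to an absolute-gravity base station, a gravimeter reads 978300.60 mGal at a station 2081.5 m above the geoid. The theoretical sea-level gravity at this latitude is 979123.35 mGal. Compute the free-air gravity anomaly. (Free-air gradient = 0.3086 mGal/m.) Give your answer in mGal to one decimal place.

-180.4

Free-air correction = 0.3086 × 2081.5 = 642.35 mGal
Free-air anomaly = 978300.60 − 979123.35 + (642.35) = -180.40 mGal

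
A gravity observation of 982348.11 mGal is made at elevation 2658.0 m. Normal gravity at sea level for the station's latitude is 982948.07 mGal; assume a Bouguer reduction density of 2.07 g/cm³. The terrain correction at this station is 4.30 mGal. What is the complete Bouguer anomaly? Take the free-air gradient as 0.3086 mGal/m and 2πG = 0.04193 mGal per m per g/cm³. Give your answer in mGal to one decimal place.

Free-air correction = 0.3086 × 2658.0 = 820.26 mGal
Free-air anomaly = 982348.11 − 982948.07 + (820.26) = 220.30 mGal
Bouguer slab correction = 0.04193 × 2.07 × 2658.0 = 230.70 mGal
Simple Bouguer anomaly = 220.30 − (230.70) = -10.40 mGal
Complete Bouguer anomaly = -10.40 + 4.30 = -6.10 mGal

-6.1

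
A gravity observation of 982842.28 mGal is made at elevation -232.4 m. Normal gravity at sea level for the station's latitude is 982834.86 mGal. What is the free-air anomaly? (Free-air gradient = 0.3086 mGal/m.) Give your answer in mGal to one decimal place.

-64.3

Free-air correction = 0.3086 × -232.4 = -71.72 mGal
Free-air anomaly = 982842.28 − 982834.86 + (-71.72) = -64.30 mGal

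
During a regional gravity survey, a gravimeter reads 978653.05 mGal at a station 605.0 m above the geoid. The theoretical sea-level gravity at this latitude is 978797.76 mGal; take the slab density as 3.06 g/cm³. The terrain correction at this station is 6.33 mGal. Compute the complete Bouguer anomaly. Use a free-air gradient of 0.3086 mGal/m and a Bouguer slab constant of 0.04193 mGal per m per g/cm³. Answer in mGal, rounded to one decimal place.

Free-air correction = 0.3086 × 605.0 = 186.70 mGal
Free-air anomaly = 978653.05 − 978797.76 + (186.70) = 41.99 mGal
Bouguer slab correction = 0.04193 × 3.06 × 605.0 = 77.63 mGal
Simple Bouguer anomaly = 41.99 − (77.63) = -35.64 mGal
Complete Bouguer anomaly = -35.64 + 6.33 = -29.31 mGal

-29.3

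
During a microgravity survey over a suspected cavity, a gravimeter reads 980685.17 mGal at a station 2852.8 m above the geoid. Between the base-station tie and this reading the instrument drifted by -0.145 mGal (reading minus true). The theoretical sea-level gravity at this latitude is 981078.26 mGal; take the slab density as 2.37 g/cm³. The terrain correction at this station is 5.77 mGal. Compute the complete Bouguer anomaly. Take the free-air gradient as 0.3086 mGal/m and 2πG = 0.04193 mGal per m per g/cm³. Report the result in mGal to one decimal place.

209.7

Drift-corrected reading = 980685.17 − (-0.145) = 980685.315 mGal
Free-air correction = 0.3086 × 2852.8 = 880.37 mGal
Free-air anomaly = 980685.315 − 981078.26 + (880.37) = 487.425 mGal
Bouguer slab correction = 0.04193 × 2.37 × 2852.8 = 283.49 mGal
Simple Bouguer anomaly = 487.425 − (283.49) = 203.935 mGal
Complete Bouguer anomaly = 203.935 + 5.77 = 209.705 mGal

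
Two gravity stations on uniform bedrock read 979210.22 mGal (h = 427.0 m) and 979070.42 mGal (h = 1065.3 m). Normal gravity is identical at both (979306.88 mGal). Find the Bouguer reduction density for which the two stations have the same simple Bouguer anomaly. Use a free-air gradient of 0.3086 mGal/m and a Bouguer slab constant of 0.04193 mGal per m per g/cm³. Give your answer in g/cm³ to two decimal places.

Δg_obs = 979070.42 − 979210.22 = -139.80 mGal over Δh = 1065.3 − 427.0 = 638.3 m
Equal Bouguer anomalies ⇒ Δg_obs + (0.3086 − 0.04193ρ)·Δh = 0
0.3086 − 0.04193ρ = −Δg_obs/Δh = 0.21902
ρ = (0.3086 − 0.21902) / 0.04193 = 2.14 g/cm³

2.14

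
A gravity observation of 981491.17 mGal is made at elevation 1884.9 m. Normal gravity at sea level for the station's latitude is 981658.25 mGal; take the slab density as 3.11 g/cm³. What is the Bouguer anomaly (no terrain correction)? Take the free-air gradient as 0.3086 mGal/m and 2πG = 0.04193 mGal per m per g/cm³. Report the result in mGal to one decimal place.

168.8

Free-air correction = 0.3086 × 1884.9 = 581.68 mGal
Free-air anomaly = 981491.17 − 981658.25 + (581.68) = 414.60 mGal
Bouguer slab correction = 0.04193 × 3.11 × 1884.9 = 245.80 mGal
Simple Bouguer anomaly = 414.60 − (245.80) = 168.80 mGal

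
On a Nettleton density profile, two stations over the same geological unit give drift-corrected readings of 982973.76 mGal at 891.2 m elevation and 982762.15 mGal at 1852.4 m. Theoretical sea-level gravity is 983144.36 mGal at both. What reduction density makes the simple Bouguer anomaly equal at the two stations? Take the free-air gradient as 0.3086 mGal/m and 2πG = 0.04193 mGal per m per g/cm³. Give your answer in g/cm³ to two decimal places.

2.11

Δg_obs = 982762.15 − 982973.76 = -211.61 mGal over Δh = 1852.4 − 891.2 = 961.2 m
Equal Bouguer anomalies ⇒ Δg_obs + (0.3086 − 0.04193ρ)·Δh = 0
0.3086 − 0.04193ρ = −Δg_obs/Δh = 0.22015
ρ = (0.3086 − 0.22015) / 0.04193 = 2.11 g/cm³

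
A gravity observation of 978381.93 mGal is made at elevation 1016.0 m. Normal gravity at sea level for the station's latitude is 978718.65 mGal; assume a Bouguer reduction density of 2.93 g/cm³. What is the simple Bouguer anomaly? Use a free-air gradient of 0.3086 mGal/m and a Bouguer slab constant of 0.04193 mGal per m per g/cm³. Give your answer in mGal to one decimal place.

Free-air correction = 0.3086 × 1016.0 = 313.54 mGal
Free-air anomaly = 978381.93 − 978718.65 + (313.54) = -23.18 mGal
Bouguer slab correction = 0.04193 × 2.93 × 1016.0 = 124.82 mGal
Simple Bouguer anomaly = -23.18 − (124.82) = -148.00 mGal

-148.0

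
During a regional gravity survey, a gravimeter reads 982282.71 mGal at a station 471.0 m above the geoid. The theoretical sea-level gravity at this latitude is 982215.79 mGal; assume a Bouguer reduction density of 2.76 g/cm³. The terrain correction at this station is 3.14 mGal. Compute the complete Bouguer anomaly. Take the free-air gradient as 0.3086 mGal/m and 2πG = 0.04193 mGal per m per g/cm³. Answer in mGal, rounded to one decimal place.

Free-air correction = 0.3086 × 471.0 = 145.35 mGal
Free-air anomaly = 982282.71 − 982215.79 + (145.35) = 212.27 mGal
Bouguer slab correction = 0.04193 × 2.76 × 471.0 = 54.51 mGal
Simple Bouguer anomaly = 212.27 − (54.51) = 157.76 mGal
Complete Bouguer anomaly = 157.76 + 3.14 = 160.90 mGal

160.9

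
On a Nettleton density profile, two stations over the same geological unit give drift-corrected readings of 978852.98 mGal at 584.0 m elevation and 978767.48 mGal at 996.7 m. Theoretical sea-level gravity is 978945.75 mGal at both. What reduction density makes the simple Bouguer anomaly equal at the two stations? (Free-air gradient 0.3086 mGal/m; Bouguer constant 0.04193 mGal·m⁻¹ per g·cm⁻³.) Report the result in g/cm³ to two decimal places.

2.42

Δg_obs = 978767.48 − 978852.98 = -85.50 mGal over Δh = 996.7 − 584.0 = 412.7 m
Equal Bouguer anomalies ⇒ Δg_obs + (0.3086 − 0.04193ρ)·Δh = 0
0.3086 − 0.04193ρ = −Δg_obs/Δh = 0.20717
ρ = (0.3086 − 0.20717) / 0.04193 = 2.42 g/cm³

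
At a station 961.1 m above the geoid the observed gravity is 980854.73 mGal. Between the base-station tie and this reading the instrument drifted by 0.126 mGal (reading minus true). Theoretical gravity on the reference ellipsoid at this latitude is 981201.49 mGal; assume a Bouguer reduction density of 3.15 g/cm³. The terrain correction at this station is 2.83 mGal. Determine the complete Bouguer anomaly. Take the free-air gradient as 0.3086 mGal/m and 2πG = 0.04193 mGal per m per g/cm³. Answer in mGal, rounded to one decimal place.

-174.4

Drift-corrected reading = 980854.73 − (0.126) = 980854.604 mGal
Free-air correction = 0.3086 × 961.1 = 296.60 mGal
Free-air anomaly = 980854.604 − 981201.49 + (296.60) = -50.286 mGal
Bouguer slab correction = 0.04193 × 3.15 × 961.1 = 126.94 mGal
Simple Bouguer anomaly = -50.286 − (126.94) = -177.226 mGal
Complete Bouguer anomaly = -177.226 + 2.83 = -174.396 mGal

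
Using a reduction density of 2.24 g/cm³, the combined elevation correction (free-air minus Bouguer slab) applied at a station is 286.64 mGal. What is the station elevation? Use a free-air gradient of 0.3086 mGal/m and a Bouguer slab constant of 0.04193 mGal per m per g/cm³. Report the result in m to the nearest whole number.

1335

Combined gradient = 0.3086 − 0.04193 × 2.24 = 0.2146768 mGal/m
h = 286.64 / 0.2146768 = 1335.22 m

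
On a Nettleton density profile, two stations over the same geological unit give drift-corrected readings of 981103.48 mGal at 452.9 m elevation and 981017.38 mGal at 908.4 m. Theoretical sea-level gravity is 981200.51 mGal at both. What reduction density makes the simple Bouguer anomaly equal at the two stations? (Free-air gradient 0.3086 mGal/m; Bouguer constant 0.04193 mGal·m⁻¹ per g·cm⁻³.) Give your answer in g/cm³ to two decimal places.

2.85

Δg_obs = 981017.38 − 981103.48 = -86.10 mGal over Δh = 908.4 − 452.9 = 455.5 m
Equal Bouguer anomalies ⇒ Δg_obs + (0.3086 − 0.04193ρ)·Δh = 0
0.3086 − 0.04193ρ = −Δg_obs/Δh = 0.18902
ρ = (0.3086 − 0.18902) / 0.04193 = 2.85 g/cm³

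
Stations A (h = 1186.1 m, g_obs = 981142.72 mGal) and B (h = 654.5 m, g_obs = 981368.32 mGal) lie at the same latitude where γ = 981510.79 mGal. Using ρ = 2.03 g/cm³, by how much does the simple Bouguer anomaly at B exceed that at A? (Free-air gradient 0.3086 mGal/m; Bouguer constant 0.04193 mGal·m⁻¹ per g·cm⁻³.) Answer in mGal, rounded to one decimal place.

106.8

Δg_SB(A) = 981142.72 − 981510.79 + 0.3086×1186.1 − 0.04193×2.03×1186.1 = -103.00 mGal
Δg_SB(B) = 981368.32 − 981510.79 + 0.3086×654.5 − 0.04193×2.03×654.5 = 3.80 mGal
Difference = 3.80 − (-103.00) = 106.80 mGal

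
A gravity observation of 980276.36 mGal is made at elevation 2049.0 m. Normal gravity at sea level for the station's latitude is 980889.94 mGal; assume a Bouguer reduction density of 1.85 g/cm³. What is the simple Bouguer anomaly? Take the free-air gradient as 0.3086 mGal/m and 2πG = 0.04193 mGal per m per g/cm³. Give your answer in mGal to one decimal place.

-140.2

Free-air correction = 0.3086 × 2049.0 = 632.32 mGal
Free-air anomaly = 980276.36 − 980889.94 + (632.32) = 18.74 mGal
Bouguer slab correction = 0.04193 × 1.85 × 2049.0 = 158.94 mGal
Simple Bouguer anomaly = 18.74 − (158.94) = -140.20 mGal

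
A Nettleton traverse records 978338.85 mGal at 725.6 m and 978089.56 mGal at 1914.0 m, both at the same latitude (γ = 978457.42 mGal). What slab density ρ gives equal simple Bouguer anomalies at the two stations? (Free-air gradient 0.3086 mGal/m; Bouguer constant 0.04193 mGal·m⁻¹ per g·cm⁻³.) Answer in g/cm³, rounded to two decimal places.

2.36

Δg_obs = 978089.56 − 978338.85 = -249.29 mGal over Δh = 1914.0 − 725.6 = 1188.4 m
Equal Bouguer anomalies ⇒ Δg_obs + (0.3086 − 0.04193ρ)·Δh = 0
0.3086 − 0.04193ρ = −Δg_obs/Δh = 0.20977
ρ = (0.3086 − 0.20977) / 0.04193 = 2.36 g/cm³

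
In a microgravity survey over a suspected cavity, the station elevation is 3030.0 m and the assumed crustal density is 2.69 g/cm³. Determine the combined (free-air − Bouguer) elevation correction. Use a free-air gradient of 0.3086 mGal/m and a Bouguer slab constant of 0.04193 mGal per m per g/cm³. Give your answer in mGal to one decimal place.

Combined gradient = 0.3086 − 0.04193 × 2.69 = 0.1958083 mGal/m
Combined elevation correction = 0.1958083 × 3030.0 = 593.3 mGal

593.3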